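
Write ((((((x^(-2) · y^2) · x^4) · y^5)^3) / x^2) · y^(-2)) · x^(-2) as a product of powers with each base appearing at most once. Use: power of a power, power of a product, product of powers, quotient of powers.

x^2·y^19

((((((x^(-2) · y^2) · x^4) · y^5)^3) / x^2) · y^(-2)) · x^(-2)
= ((((((x^(-2) · y^2) · x^4)^3) · ((y^5)^3)) / x^2) · y^(-2)) · x^(-2)    [power of a product]
= ((((((x^(-2) · y^2)^3) · ((x^4)^3)) · ((y^5)^3)) / x^2) · y^(-2)) · x^(-2)    [power of a product]
= (((((((x^(-2))^3) · ((y^2)^3)) · ((x^4)^3)) · ((y^5)^3)) / x^2) · y^(-2)) · x^(-2)    [power of a product]
= (((((x^(-6) · ((y^2)^3)) · ((x^4)^3)) · ((y^5)^3)) / x^2) · y^(-2)) · x^(-2)    [power of a power]
= (((((x^(-6) · y^6) · ((x^4)^3)) · ((y^5)^3)) / x^2) · y^(-2)) · x^(-2)    [power of a power]
= (((((x^(-6) · y^6) · x^12) · ((y^5)^3)) / x^2) · y^(-2)) · x^(-2)    [power of a power]
= (((((x^(-6) · y^6) · x^12) · y^15) / x^2) · y^(-2)) · x^(-2)    [power of a power]
= x^2·y^19    [quotient of powers; product of powers]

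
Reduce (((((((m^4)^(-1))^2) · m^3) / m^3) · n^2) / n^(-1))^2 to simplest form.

m^(-16)·n^6

(((((((m^4)^(-1))^2) · m^3) / m^3) · n^2) / n^(-1))^2
= (((((((m^4)^(-1))^2) · m^3) / m^3) · n^2)^2) / ((n^(-1))^2)    [power of a quotient]
= (((((((m^4)^(-1))^2) · m^3) / m^3)^2) · ((n^2)^2)) / ((n^(-1))^2)    [power of a product]
= (((((((m^4)^(-1))^2) · m^3)^2) / ((m^3)^2)) · ((n^2)^2)) / ((n^(-1))^2)    [power of a quotient]
= (((((((m^4)^(-1))^2)^2) · ((m^3)^2)) / ((m^3)^2)) · ((n^2)^2)) / ((n^(-1))^2)    [power of a product]
= ((((((m^4)^(-1))^4) · ((m^3)^2)) / ((m^3)^2)) · ((n^2)^2)) / ((n^(-1))^2)    [power of a power]
= (((((m^4)^(-4)) · ((m^3)^2)) / ((m^3)^2)) · ((n^2)^2)) / ((n^(-1))^2)    [power of a power]
= (((m^(-16) · ((m^3)^2)) / ((m^3)^2)) · ((n^2)^2)) / ((n^(-1))^2)    [power of a power]
= (((m^(-16) · m^6) / ((m^3)^2)) · ((n^2)^2)) / ((n^(-1))^2)    [power of a power]
= ((m^(-10) / ((m^3)^2)) · ((n^2)^2)) / ((n^(-1))^2)    [product of powers]
= ((m^(-10) / m^6) · ((n^2)^2)) / ((n^(-1))^2)    [power of a power]
= (m^(-16) · ((n^2)^2)) / ((n^(-1))^2)    [quotient of powers]
= (m^(-16) · n^4) / ((n^(-1))^2)    [power of a power]
= (m^(-16) · n^4) / n^(-2)    [power of a power]
= m^(-16)·n^6    [quotient of powers]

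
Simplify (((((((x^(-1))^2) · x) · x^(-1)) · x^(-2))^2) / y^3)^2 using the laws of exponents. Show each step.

(((((((x^(-1))^2) · x) · x^(-1)) · x^(-2))^2) / y^3)^2
= (((((((x^(-1))^2) · x) · x^(-1)) · x^(-2))^2)^2) / ((y^3)^2)    [power of a quotient]
= ((((((x^(-1))^2) · x) · x^(-1)) · x^(-2))^4) / ((y^3)^2)    [power of a power]
= ((((((x^(-1))^2) · x) · x^(-1))^4) · ((x^(-2))^4)) / ((y^3)^2)    [power of a product]
= ((((((x^(-1))^2) · x)^4) · ((x^(-1))^4)) · ((x^(-2))^4)) / ((y^3)^2)    [power of a product]
= ((((((x^(-1))^2)^4) · (x^4)) · ((x^(-1))^4)) · ((x^(-2))^4)) / ((y^3)^2)    [power of a product]
= (((((x^(-1))^8) · (x^4)) · ((x^(-1))^4)) · ((x^(-2))^4)) / ((y^3)^2)    [power of a power]
= (((x^(-8) · (x^4)) · ((x^(-1))^4)) · ((x^(-2))^4)) / ((y^3)^2)    [power of a power]
= ((x^(-4) · ((x^(-1))^4)) · ((x^(-2))^4)) / ((y^3)^2)    [product of powers]
= ((x^(-4) · x^(-4)) · ((x^(-2))^4)) / ((y^3)^2)    [power of a power]
= (x^(-8) · ((x^(-2))^4)) / ((y^3)^2)    [product of powers]
= (x^(-8) · x^(-8)) / ((y^3)^2)    [power of a power]
= x^(-16) / ((y^3)^2)    [product of powers]
= x^(-16) / y^6    [power of a power]
= x^(-16)y^(-6)    [quotient of powers]

x^(-16)y^(-6)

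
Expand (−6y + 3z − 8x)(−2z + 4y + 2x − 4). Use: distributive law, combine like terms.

(−6y + 3z − 8x)(−2z + 4y + 2x − 4)
= 12yz − 24y² − 12xy + 24y − 6z² + 12yz + 6xz − 12z + 16xz − 32xy − 16x² + 32x    [distributive law]
= 24yz − 24y² − 44xy + 24y − 6z² + 22xz − 12z − 16x² + 32x    [combine like terms]

24yz − 24y² − 44xy + 24y − 6z² + 22xz − 12z − 16x² + 32x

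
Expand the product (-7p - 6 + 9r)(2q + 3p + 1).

(-7p - 6 + 9r)(2q + 3p + 1)
= -14pq - 21p^2 - 7p - 12q - 18p - 6 + 18qr + 27pr + 9r    [distributive law]
= -14pq - 21p^2 - 25p - 12q - 6 + 18qr + 27pr + 9r    [combine like terms]

-14pq - 21p^2 - 25p - 12q - 6 + 18qr + 27pr + 9r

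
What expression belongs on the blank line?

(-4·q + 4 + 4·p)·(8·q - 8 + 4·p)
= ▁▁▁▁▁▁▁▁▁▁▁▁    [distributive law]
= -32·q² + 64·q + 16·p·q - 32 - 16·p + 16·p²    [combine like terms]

After distributive law, the bracketed line is:

-32·q² + 32·q - 16·p·q + 32·q - 32 + 16·p + 32·p·q - 32·p + 16·p²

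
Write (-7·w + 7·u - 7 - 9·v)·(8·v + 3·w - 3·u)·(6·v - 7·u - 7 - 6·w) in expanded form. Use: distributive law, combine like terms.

(-7·w + 7·u - 7 - 9·v)·(8·v + 3·w - 3·u)·(6·v - 7·u - 7 - 6·w)
= (-56·v·w - 21·w^2 + 21·u·w + 56·u·v + 21·u·w - 21·u^2 - 56·v - 21·w + 21·u - 72·v^2 - 27·v·w + 27·u·v)·(6·v - 7·u - 7 - 6·w)    [distributive law]
= (-83·v·w - 21·w^2 + 42·u·w + 83·u·v - 21·u^2 - 56·v - 21·w + 21·u - 72·v^2)·(6·v - 7·u - 7 - 6·w)    [combine like terms]
= -498·v^2·w + 581·u·v·w + 581·v·w + 498·v·w^2 - 126·v·w^2 + 147·u·w^2 + 147·w^2 + 126·w^3 + 252·u·v·w - 294·u^2·w - 294·u·w - 252·u·w^2 + 498·u·v^2 - 581·u^2·v - 581·u·v - 498·u·v·w - 126·u^2·v + 147·u^3 + 147·u^2 + 126·u^2·w - 336·v^2 + 392·u·v + 392·v + 336·v·w - 126·v·w + 147·u·w + 147·w + 126·w^2 + 126·u·v - 147·u^2 - 147·u - 126·u·w - 432·v^3 + 504·u·v^2 + 504·v^2 + 432·v^2·w    [distributive law]
= -66·v^2·w + 335·u·v·w + 791·v·w + 372·v·w^2 - 105·u·w^2 + 273·w^2 + 126·w^3 - 168·u^2·w - 273·u·w + 1002·u·v^2 - 707·u^2·v - 63·u·v + 147·u^3 + 168·v^2 + 392·v + 147·w - 147·u - 432·v^3    [combine like terms]

-66·v^2·w + 335·u·v·w + 791·v·w + 372·v·w^2 - 105·u·w^2 + 273·w^2 + 126·w^3 - 168·u^2·w - 273·u·w + 1002·u·v^2 - 707·u^2·v - 63·u·v + 147·u^3 + 168·v^2 + 392·v + 147·w - 147·u - 432·v^3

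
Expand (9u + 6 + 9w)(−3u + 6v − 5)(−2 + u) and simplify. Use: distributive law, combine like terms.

(9u + 6 + 9w)(−3u + 6v − 5)(−2 + u)
= (−27u^2 + 54uv − 45u − 18u + 36v − 30 − 27uw + 54vw − 45w)(−2 + u)    [distributive law]
= (−27u^2 + 54uv − 63u + 36v − 30 − 27uw + 54vw − 45w)(−2 + u)    [combine like terms]
= 54u^2 − 27u^3 − 108uv + 54u^2v + 126u − 63u^2 − 72v + 36uv + 60 − 30u + 54uw − 27u^2w − 108vw + 54uvw + 90w − 45uw    [distributive law]
= −9u^2 − 27u^3 − 72uv + 54u^2v + 96u − 72v + 60 + 9uw − 27u^2w − 108vw + 54uvw + 90w    [combine like terms]

−9u^2 − 27u^3 − 72uv + 54u^2v + 96u − 72v + 60 + 9uw − 27u^2w − 108vw + 54uvw + 90w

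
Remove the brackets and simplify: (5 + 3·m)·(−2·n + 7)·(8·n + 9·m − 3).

(5 + 3·m)·(−2·n + 7)·(8·n + 9·m − 3)
= (−10·n + 35 − 6·m·n + 21·m)·(8·n + 9·m − 3)    [distributive law]
= −80·n^2 − 90·m·n + 30·n + 280·n + 315·m − 105 − 48·m·n^2 − 54·m^2·n + 18·m·n + 168·m·n + 189·m^2 − 63·m    [distributive law]
= −80·n^2 + 96·m·n + 310·n + 252·m − 105 − 48·m·n^2 − 54·m^2·n + 189·m^2    [combine like terms]

−80·n^2 + 96·m·n + 310·n + 252·m − 105 − 48·m·n^2 − 54·m^2·n + 189·m^2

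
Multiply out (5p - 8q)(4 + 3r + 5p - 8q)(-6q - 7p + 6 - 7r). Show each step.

-376pq + 10p^2 + 120p - 50pr + 638pqr - 280p^2r - 105pr^2 + 410p^2q - 175p^3 + 32pq^2 + 576q^2 - 192q + 80qr - 304q^2r + 168qr^2 - 384q^3

(5p - 8q)(4 + 3r + 5p - 8q)(-6q - 7p + 6 - 7r)
= (20p + 15pr + 25p^2 - 40pq - 32q - 24qr - 40pq + 64q^2)(-6q - 7p + 6 - 7r)    [distributive law]
= (20p + 15pr + 25p^2 - 80pq - 32q - 24qr + 64q^2)(-6q - 7p + 6 - 7r)    [combine like terms]
= -120pq - 140p^2 + 120p - 140pr - 90pqr - 105p^2r + 90pr - 105pr^2 - 150p^2q - 175p^3 + 150p^2 - 175p^2r + 480pq^2 + 560p^2q - 480pq + 560pqr + 192q^2 + 224pq - 192q + 224qr + 144q^2r + 168pqr - 144qr + 168qr^2 - 384q^3 - 448pq^2 + 384q^2 - 448q^2r    [distributive law]
= -376pq + 10p^2 + 120p - 50pr + 638pqr - 280p^2r - 105pr^2 + 410p^2q - 175p^3 + 32pq^2 + 576q^2 - 192q + 80qr - 304q^2r + 168qr^2 - 384q^3    [combine like terms]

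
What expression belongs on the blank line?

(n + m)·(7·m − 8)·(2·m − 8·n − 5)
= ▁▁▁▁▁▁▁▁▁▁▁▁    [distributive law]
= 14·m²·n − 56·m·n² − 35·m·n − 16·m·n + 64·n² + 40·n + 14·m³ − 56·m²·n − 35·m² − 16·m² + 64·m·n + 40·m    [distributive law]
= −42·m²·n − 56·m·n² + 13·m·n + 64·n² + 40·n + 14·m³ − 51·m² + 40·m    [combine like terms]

After distributive law, the bracketed line is:

(7·m·n − 8·n + 7·m² − 8·m)·(2·m − 8·n − 5)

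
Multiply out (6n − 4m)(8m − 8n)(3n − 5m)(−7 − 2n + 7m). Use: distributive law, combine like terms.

−3360mn² − 1968mn³ + 4352m²n² + 3472m²n − 3792m³n + 1008n³ + 288n⁴ − 1120m³ + 1120m⁴

(6n − 4m)(8m − 8n)(3n − 5m)(−7 − 2n + 7m)
= (48mn − 48n² − 32m² + 32mn)(3n − 5m)(−7 − 2n + 7m)    [distributive law]
= (80mn − 48n² − 32m²)(3n − 5m)(−7 − 2n + 7m)    [combine like terms]
= (240mn² − 400m²n − 144n³ + 240mn² − 96m²n + 160m³)(−7 − 2n + 7m)    [distributive law]
= (480mn² − 496m²n − 144n³ + 160m³)(−7 − 2n + 7m)    [combine like terms]
= −3360mn² − 960mn³ + 3360m²n² + 3472m²n + 992m²n² − 3472m³n + 1008n³ + 288n⁴ − 1008mn³ − 1120m³ − 320m³n + 1120m⁴    [distributive law]
= −3360mn² − 1968mn³ + 4352m²n² + 3472m²n − 3792m³n + 1008n³ + 288n⁴ − 1120m³ + 1120m⁴    [combine like terms]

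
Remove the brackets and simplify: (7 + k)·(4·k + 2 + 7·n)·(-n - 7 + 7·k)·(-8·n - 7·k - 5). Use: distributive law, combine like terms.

(7 + k)·(4·k + 2 + 7·n)·(-n - 7 + 7·k)·(-8·n - 7·k - 5)
= (28·k + 14 + 49·n + 4·k² + 2·k + 7·k·n)·(-n - 7 + 7·k)·(-8·n - 7·k - 5)    [distributive law]
= (30·k + 14 + 49·n + 4·k² + 7·k·n)·(-n - 7 + 7·k)·(-8·n - 7·k - 5)    [combine like terms]
= (-30·k·n - 210·k + 210·k² - 14·n - 98 + 98·k - 49·n² - 343·n + 343·k·n - 4·k²·n - 28·k² + 28·k³ - 7·k·n² - 49·k·n + 49·k²·n)·(-8·n - 7·k - 5)    [distributive law]
= (264·k·n - 112·k + 182·k² - 357·n - 98 - 49·n² + 45·k²·n + 28·k³ - 7·k·n²)·(-8·n - 7·k - 5)    [combine like terms]
= -2112·k·n² - 1848·k²·n - 1320·k·n + 896·k·n + 784·k² + 560·k - 1456·k²·n - 1274·k³ - 910·k² + 2856·n² + 2499·k·n + 1785·n + 784·n + 686·k + 490 + 392·n³ + 343·k·n² + 245·n² - 360·k²·n² - 315·k³·n - 225·k²·n - 224·k³·n - 196·k⁴ - 140·k³ + 56·k·n³ + 49·k²·n² + 35·k·n²    [distributive law]
= -1734·k·n² - 3529·k²·n + 2075·k·n - 126·k² + 1246·k - 1414·k³ + 3101·n² + 2569·n + 490 + 392·n³ - 311·k²·n² - 539·k³·n - 196·k⁴ + 56·k·n³    [combine like terms]

-1734·k·n² - 3529·k²·n + 2075·k·n - 126·k² + 1246·k - 1414·k³ + 3101·n² + 2569·n + 490 + 392·n³ - 311·k²·n² - 539·k³·n - 196·k⁴ + 56·k·n³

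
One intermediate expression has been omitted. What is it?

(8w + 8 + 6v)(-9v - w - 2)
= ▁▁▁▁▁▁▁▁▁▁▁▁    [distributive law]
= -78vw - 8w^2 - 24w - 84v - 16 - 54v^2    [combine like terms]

Applying distributive law to the line above:

-72vw - 8w^2 - 16w - 72v - 8w - 16 - 54v^2 - 6vw - 12v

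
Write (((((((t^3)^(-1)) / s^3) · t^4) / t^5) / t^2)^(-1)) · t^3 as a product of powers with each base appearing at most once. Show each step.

s^3t^9

(((((((t^3)^(-1)) / s^3) · t^4) / t^5) / t^2)^(-1)) · t^3
= (((((((t^3)^(-1)) / s^3) · t^4) / t^5)^(-1)) / ((t^2)^(-1))) · t^3    [power of a quotient]
= (((((((t^3)^(-1)) / s^3) · t^4)^(-1)) / ((t^5)^(-1))) / ((t^2)^(-1))) · t^3    [power of a quotient]
= (((((((t^3)^(-1)) / s^3)^(-1)) · ((t^4)^(-1))) / ((t^5)^(-1))) / ((t^2)^(-1))) · t^3    [power of a product]
= (((((((t^3)^(-1))^(-1)) / ((s^3)^(-1))) · ((t^4)^(-1))) / ((t^5)^(-1))) / ((t^2)^(-1))) · t^3    [power of a quotient]
= ((((((t^3)^1) / ((s^3)^(-1))) · ((t^4)^(-1))) / ((t^5)^(-1))) / ((t^2)^(-1))) · t^3    [power of a power]
= ((((t^3 / ((s^3)^(-1))) · ((t^4)^(-1))) / ((t^5)^(-1))) / ((t^2)^(-1))) · t^3    [power of a power]
= ((((t^3 / s^(-3)) · ((t^4)^(-1))) / ((t^5)^(-1))) / ((t^2)^(-1))) · t^3    [power of a power]
= ((((t^3 / s^(-3)) · t^(-4)) / ((t^5)^(-1))) / ((t^2)^(-1))) · t^3    [power of a power]
= ((((t^3 / s^(-3)) · t^(-4)) / t^(-5)) / ((t^2)^(-1))) · t^3    [power of a power]
= ((((t^3 / s^(-3)) · t^(-4)) / t^(-5)) / t^(-2)) · t^3    [power of a power]
= s^3t^9    [quotient of powers; product of powers]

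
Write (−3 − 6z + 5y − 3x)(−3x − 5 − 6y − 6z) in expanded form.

24x + 15 − 7y + 48z + 36xz + 6yz + 36z² + 3xy − 30y² + 9x²

(−3 − 6z + 5y − 3x)(−3x − 5 − 6y − 6z)
= 9x + 15 + 18y + 18z + 18xz + 30z + 36yz + 36z² − 15xy − 25y − 30y² − 30yz + 9x² + 15x + 18xy + 18xz    [distributive law]
= 24x + 15 − 7y + 48z + 36xz + 6yz + 36z² + 3xy − 30y² + 9x²    [combine like terms]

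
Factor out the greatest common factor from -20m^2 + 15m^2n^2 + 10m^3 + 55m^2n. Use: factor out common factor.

5m^2(-4 + 3n^2 + 2m + 11n)

-20m^2 + 15m^2n^2 + 10m^3 + 55m^2n
= 5(-4m^2 + 3m^2n^2 + 2m^3 + 11m^2n)    [factor out 5]
= 5m^2(-4 + 3n^2 + 2m + 11n)    [factor out m^2]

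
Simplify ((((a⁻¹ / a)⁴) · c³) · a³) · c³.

a⁻⁵·c⁶

((((a⁻¹ / a)⁴) · c³) · a³) · c³
= (((((a⁻¹)⁴) / (a⁴)) · c³) · a³) · c³    [power of a quotient]
= (((a⁻⁴ / (a⁴)) · c³) · a³) · c³    [power of a power]
= ((a⁻⁸ · c³) · a³) · c³    [quotient of powers]
= a⁻⁵·c⁶    [product of powers]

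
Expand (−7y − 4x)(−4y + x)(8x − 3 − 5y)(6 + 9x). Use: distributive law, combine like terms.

318xy² + 1611x²y² − 504y² − 840y³ − 1260xy³ + 309x²y + 828x³y − 162xy − 84x³ − 288x⁴ + 72x²

(−7y − 4x)(−4y + x)(8x − 3 − 5y)(6 + 9x)
= (28y² − 7xy + 16xy − 4x²)(8x − 3 − 5y)(6 + 9x)    [distributive law]
= (28y² + 9xy − 4x²)(8x − 3 − 5y)(6 + 9x)    [combine like terms]
= (224xy² − 84y² − 140y³ + 72x²y − 27xy − 45xy² − 32x³ + 12x² + 20x²y)(6 + 9x)    [distributive law]
= (179xy² − 84y² − 140y³ + 92x²y − 27xy − 32x³ + 12x²)(6 + 9x)    [combine like terms]
= 1074xy² + 1611x²y² − 504y² − 756xy² − 840y³ − 1260xy³ + 552x²y + 828x³y − 162xy − 243x²y − 192x³ − 288x⁴ + 72x² + 108x³    [distributive law]
= 318xy² + 1611x²y² − 504y² − 840y³ − 1260xy³ + 309x²y + 828x³y − 162xy − 84x³ − 288x⁴ + 72x²    [combine like terms]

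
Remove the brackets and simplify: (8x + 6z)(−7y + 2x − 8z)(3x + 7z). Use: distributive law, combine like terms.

(8x + 6z)(−7y + 2x − 8z)(3x + 7z)
= (−56xy + 16x^2 − 64xz − 42yz + 12xz − 48z^2)(3x + 7z)    [distributive law]
= (−56xy + 16x^2 − 52xz − 42yz − 48z^2)(3x + 7z)    [combine like terms]
= −168x^2y − 392xyz + 48x^3 + 112x^2z − 156x^2z − 364xz^2 − 126xyz − 294yz^2 − 144xz^2 − 336z^3    [distributive law]
= −168x^2y − 518xyz + 48x^3 − 44x^2z − 508xz^2 − 294yz^2 − 336z^3    [combine like terms]

−168x^2y − 518xyz + 48x^3 − 44x^2z − 508xz^2 − 294yz^2 − 336z^3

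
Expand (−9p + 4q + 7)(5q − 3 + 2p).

(−9p + 4q + 7)(5q − 3 + 2p)
= −45pq + 27p − 18p^2 + 20q^2 − 12q + 8pq + 35q − 21 + 14p    [distributive law]
= −37pq + 41p − 18p^2 + 20q^2 + 23q − 21    [combine like terms]

−37pq + 41p − 18p^2 + 20q^2 + 23q − 21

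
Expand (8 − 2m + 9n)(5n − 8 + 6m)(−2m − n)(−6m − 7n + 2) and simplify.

(8 − 2m + 9n)(5n − 8 + 6m)(−2m − n)(−6m − 7n + 2)
= (40n − 64 + 48m − 10mn + 16m − 12m² + 45n² − 72n + 54mn)(−2m − n)(−6m − 7n + 2)    [distributive law]
= (−32n − 64 + 64m + 44mn − 12m² + 45n²)(−2m − n)(−6m − 7n + 2)    [combine like terms]
= (64mn + 32n² + 128m + 64n − 128m² − 64mn − 88m²n − 44mn² + 24m³ + 12m²n − 90mn² − 45n³)(−6m − 7n + 2)    [distributive law]
= (32n² + 128m + 64n − 128m² − 76m²n − 134mn² + 24m³ − 45n³)(−6m − 7n + 2)    [combine like terms]
= −192mn² − 224n³ + 64n² − 768m² − 896mn + 256m − 384mn − 448n² + 128n + 768m³ + 896m²n − 256m² + 456m³n + 532m²n² − 152m²n + 804m²n² + 938mn³ − 268mn² − 144m⁴ − 168m³n + 48m³ + 270mn³ + 315n⁴ − 90n³    [distributive law]
= −460mn² − 314n³ − 384n² − 1024m² − 1280mn + 256m + 128n + 816m³ + 744m²n + 288m³n + 1336m²n² + 1208mn³ − 144m⁴ + 315n⁴    [combine like terms]

−460mn² − 314n³ − 384n² − 1024m² − 1280mn + 256m + 128n + 816m³ + 744m²n + 288m³n + 1336m²n² + 1208mn³ − 144m⁴ + 315n⁴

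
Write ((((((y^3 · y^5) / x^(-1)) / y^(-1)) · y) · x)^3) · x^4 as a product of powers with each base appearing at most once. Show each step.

x^10·y^30

((((((y^3 · y^5) / x^(-1)) / y^(-1)) · y) · x)^3) · x^4
= ((((((y^3 · y^5) / x^(-1)) / y^(-1)) · y)^3) · (x^3)) · x^4    [power of a product]
= ((((((y^3 · y^5) / x^(-1)) / y^(-1))^3) · (y^3)) · (x^3)) · x^4    [power of a product]
= ((((((y^3 · y^5) / x^(-1))^3) / ((y^(-1))^3)) · (y^3)) · (x^3)) · x^4    [power of a quotient]
= ((((((y^3 · y^5)^3) / ((x^(-1))^3)) / ((y^(-1))^3)) · (y^3)) · (x^3)) · x^4    [power of a quotient]
= (((((((y^3)^3) · ((y^5)^3)) / ((x^(-1))^3)) / ((y^(-1))^3)) · (y^3)) · (x^3)) · x^4    [power of a product]
= (((((y^9 · ((y^5)^3)) / ((x^(-1))^3)) / ((y^(-1))^3)) · (y^3)) · (x^3)) · x^4    [power of a power]
= (((((y^9 · y^15) / ((x^(-1))^3)) / ((y^(-1))^3)) · (y^3)) · (x^3)) · x^4    [power of a power]
= ((((y^24 / ((x^(-1))^3)) / ((y^(-1))^3)) · (y^3)) · (x^3)) · x^4    [product of powers]
= ((((y^24 / x^(-3)) / ((y^(-1))^3)) · (y^3)) · (x^3)) · x^4    [power of a power]
= ((((y^24 / x^(-3)) / y^(-3)) · (y^3)) · (x^3)) · x^4    [power of a power]
= x^10·y^30    [quotient of powers; product of powers]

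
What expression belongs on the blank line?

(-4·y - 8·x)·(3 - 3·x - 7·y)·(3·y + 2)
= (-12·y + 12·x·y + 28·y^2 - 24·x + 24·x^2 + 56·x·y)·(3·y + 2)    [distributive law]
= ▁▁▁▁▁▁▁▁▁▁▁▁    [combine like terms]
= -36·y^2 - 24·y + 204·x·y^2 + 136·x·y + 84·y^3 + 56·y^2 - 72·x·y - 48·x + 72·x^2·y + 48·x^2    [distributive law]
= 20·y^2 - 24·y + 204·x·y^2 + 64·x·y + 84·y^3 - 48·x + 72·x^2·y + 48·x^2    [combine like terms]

By combine like terms:

(-12·y + 68·x·y + 28·y^2 - 24·x + 24·x^2)·(3·y + 2)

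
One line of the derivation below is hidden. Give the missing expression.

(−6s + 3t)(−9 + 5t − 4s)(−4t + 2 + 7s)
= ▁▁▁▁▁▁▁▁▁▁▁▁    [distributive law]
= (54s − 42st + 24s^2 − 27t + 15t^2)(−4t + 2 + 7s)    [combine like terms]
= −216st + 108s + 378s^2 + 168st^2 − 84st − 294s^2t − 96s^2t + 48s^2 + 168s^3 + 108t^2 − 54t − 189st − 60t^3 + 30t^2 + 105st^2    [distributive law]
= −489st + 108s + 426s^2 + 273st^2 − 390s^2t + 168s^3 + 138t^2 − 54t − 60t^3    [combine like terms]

After distributive law, the bracketed line is:

(54s − 30st + 24s^2 − 27t + 15t^2 − 12st)(−4t + 2 + 7s)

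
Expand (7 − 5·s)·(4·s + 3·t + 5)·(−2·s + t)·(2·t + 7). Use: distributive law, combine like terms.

58·s²·t − 42·s² − 183·s·t² − 413·s·t + 42·t³ + 217·t² − 490·s + 245·t + 80·s³·t + 280·s³ + 20·s²·t² − 30·s·t³

(7 − 5·s)·(4·s + 3·t + 5)·(−2·s + t)·(2·t + 7)
= (28·s + 21·t + 35 − 20·s² − 15·s·t − 25·s)·(−2·s + t)·(2·t + 7)    [distributive law]
= (3·s + 21·t + 35 − 20·s² − 15·s·t)·(−2·s + t)·(2·t + 7)    [combine like terms]
= (−6·s² + 3·s·t − 42·s·t + 21·t² − 70·s + 35·t + 40·s³ − 20·s²·t + 30·s²·t − 15·s·t²)·(2·t + 7)    [distributive law]
= (−6·s² − 39·s·t + 21·t² − 70·s + 35·t + 40·s³ + 10·s²·t − 15·s·t²)·(2·t + 7)    [combine like terms]
= −12·s²·t − 42·s² − 78·s·t² − 273·s·t + 42·t³ + 147·t² − 140·s·t − 490·s + 70·t² + 245·t + 80·s³·t + 280·s³ + 20·s²·t² + 70·s²·t − 30·s·t³ − 105·s·t²    [distributive law]
= 58·s²·t − 42·s² − 183·s·t² − 413·s·t + 42·t³ + 217·t² − 490·s + 245·t + 80·s³·t + 280·s³ + 20·s²·t² − 30·s·t³    [combine like terms]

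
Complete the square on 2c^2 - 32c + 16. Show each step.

2c^2 - 32c + 16
= 2(c^2 - 16c) + 16    [factor out 2 from the c-terms]
= 2(c^2 - 16c + 64 - 64) + 16    [add and subtract 64 inside the bracket]
= 2(c - 8)^2 - 128 + 16    [perfect-square identity]
= 2(c - 8)^2 - 112    [combine constants]

2(c - 8)^2 - 112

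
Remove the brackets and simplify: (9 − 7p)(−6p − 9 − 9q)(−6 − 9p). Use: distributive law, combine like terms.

(9 − 7p)(−6p − 9 − 9q)(−6 − 9p)
= (−54p − 81 − 81q + 42p^2 + 63p + 63pq)(−6 − 9p)    [distributive law]
= (9p − 81 − 81q + 42p^2 + 63pq)(−6 − 9p)    [combine like terms]
= −54p − 81p^2 + 486 + 729p + 486q + 729pq − 252p^2 − 378p^3 − 378pq − 567p^2q    [distributive law]
= 675p − 333p^2 + 486 + 486q + 351pq − 378p^3 − 567p^2q    [combine like terms]

675p − 333p^2 + 486 + 486q + 351pq − 378p^3 − 567p^2q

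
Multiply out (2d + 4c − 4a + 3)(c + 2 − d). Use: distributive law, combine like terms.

(2d + 4c − 4a + 3)(c + 2 − d)
= 2cd + 4d − 2d^2 + 4c^2 + 8c − 4cd − 4ac − 8a + 4ad + 3c + 6 − 3d    [distributive law]
= −2cd + d − 2d^2 + 4c^2 + 11c − 4ac − 8a + 4ad + 6    [combine like terms]

−2cd + d − 2d^2 + 4c^2 + 11c − 4ac − 8a + 4ad + 6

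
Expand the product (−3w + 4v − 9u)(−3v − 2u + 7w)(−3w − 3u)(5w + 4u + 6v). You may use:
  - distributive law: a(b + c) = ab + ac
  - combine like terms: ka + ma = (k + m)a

(−3w + 4v − 9u)(−3v − 2u + 7w)(−3w − 3u)(5w + 4u + 6v)
= (9vw + 6uw − 21w^2 − 12v^2 − 8uv + 28vw + 27uv + 18u^2 − 63uw)(−3w − 3u)(5w + 4u + 6v)    [distributive law]
= (37vw − 57uw − 21w^2 − 12v^2 + 19uv + 18u^2)(−3w − 3u)(5w + 4u + 6v)    [combine like terms]
= (−111vw^2 − 111uvw + 171uw^2 + 171u^2w + 63w^3 + 63uw^2 + 36v^2w + 36uv^2 − 57uvw − 57u^2v − 54u^2w − 54u^3)(5w + 4u + 6v)    [distributive law]
= (−111vw^2 − 168uvw + 234uw^2 + 117u^2w + 63w^3 + 36v^2w + 36uv^2 − 57u^2v − 54u^3)(5w + 4u + 6v)    [combine like terms]
= −555vw^3 − 444uvw^2 − 666v^2w^2 − 840uvw^2 − 672u^2vw − 1008uv^2w + 1170uw^3 + 936u^2w^2 + 1404uvw^2 + 585u^2w^2 + 468u^3w + 702u^2vw + 315w^4 + 252uw^3 + 378vw^3 + 180v^2w^2 + 144uv^2w + 216v^3w + 180uv^2w + 144u^2v^2 + 216uv^3 − 285u^2vw − 228u^3v − 342u^2v^2 − 270u^3w − 216u^4 − 324u^3v    [distributive law]
= −177vw^3 + 120uvw^2 − 486v^2w^2 − 255u^2vw − 684uv^2w + 1422uw^3 + 1521u^2w^2 + 198u^3w + 315w^4 + 216v^3w − 198u^2v^2 + 216uv^3 − 552u^3v − 216u^4    [combine like terms]

−177vw^3 + 120uvw^2 − 486v^2w^2 − 255u^2vw − 684uv^2w + 1422uw^3 + 1521u^2w^2 + 198u^3w + 315w^4 + 216v^3w − 198u^2v^2 + 216uv^3 − 552u^3v − 216u^4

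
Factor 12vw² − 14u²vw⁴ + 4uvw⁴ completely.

12vw² − 14u²vw⁴ + 4uvw⁴
= 2(6vw² − 7u²vw⁴ + 2uvw⁴)    [factor out 2]
= 2vw²(6 − 7u²w² + 2uw²)    [factor out vw²]

2vw²(6 − 7u²w² + 2uw²)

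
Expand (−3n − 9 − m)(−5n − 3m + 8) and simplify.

15n² + 14mn + 21n + 19m − 72 + 3m²

(−3n − 9 − m)(−5n − 3m + 8)
= 15n² + 9mn − 24n + 45n + 27m − 72 + 5mn + 3m² − 8m    [distributive law]
= 15n² + 14mn + 21n + 19m − 72 + 3m²    [combine like terms]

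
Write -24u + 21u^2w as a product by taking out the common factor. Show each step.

3u(-8 + 7uw)

-24u + 21u^2w
= 3(-8u + 7u^2w)    [factor out 3]
= 3u(-8 + 7uw)    [factor out u]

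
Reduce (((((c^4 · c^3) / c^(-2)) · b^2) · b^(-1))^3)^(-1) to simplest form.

b^(-3)c^(-27)

(((((c^4 · c^3) / c^(-2)) · b^2) · b^(-1))^3)^(-1)
= ((((c^4 · c^3) / c^(-2)) · b^2) · b^(-1))^(-3)    [power of a power]
= ((((c^4 · c^3) / c^(-2)) · b^2)^(-3)) · ((b^(-1))^(-3))    [power of a product]
= ((((c^4 · c^3) / c^(-2))^(-3)) · ((b^2)^(-3))) · ((b^(-1))^(-3))    [power of a product]
= ((((c^4 · c^3)^(-3)) / ((c^(-2))^(-3))) · ((b^2)^(-3))) · ((b^(-1))^(-3))    [power of a quotient]
= (((((c^4)^(-3)) · ((c^3)^(-3))) / ((c^(-2))^(-3))) · ((b^2)^(-3))) · ((b^(-1))^(-3))    [power of a product]
= (((c^(-12) · ((c^3)^(-3))) / ((c^(-2))^(-3))) · ((b^2)^(-3))) · ((b^(-1))^(-3))    [power of a power]
= (((c^(-12) · c^(-9)) / ((c^(-2))^(-3))) · ((b^2)^(-3))) · ((b^(-1))^(-3))    [power of a power]
= ((c^(-21) / ((c^(-2))^(-3))) · ((b^2)^(-3))) · ((b^(-1))^(-3))    [product of powers]
= ((c^(-21) / c^6) · ((b^2)^(-3))) · ((b^(-1))^(-3))    [power of a power]
= (c^(-27) · ((b^2)^(-3))) · ((b^(-1))^(-3))    [quotient of powers]
= (c^(-27) · b^(-6)) · ((b^(-1))^(-3))    [power of a power]
= (c^(-27) · b^(-6)) · b^3    [power of a power]
= b^(-3)c^(-27)    [product of powers]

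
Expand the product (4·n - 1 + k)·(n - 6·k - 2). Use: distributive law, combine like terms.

4·n^2 - 23·k·n - 9·n + 4·k + 2 - 6·k^2

(4·n - 1 + k)·(n - 6·k - 2)
= 4·n^2 - 24·k·n - 8·n - n + 6·k + 2 + k·n - 6·k^2 - 2·k    [distributive law]
= 4·n^2 - 23·k·n - 9·n + 4·k + 2 - 6·k^2    [combine like terms]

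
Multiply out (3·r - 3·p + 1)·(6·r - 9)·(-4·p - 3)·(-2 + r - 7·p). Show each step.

660·p·r^2 - 72·p·r^3 + 576·p^2·r^2 + 171·r^2 - 54·r^3 - 762·p·r - 1218·p^2·r - 99·r - 504·p^3·r + 531·p^2 + 756·p^3 - 99·p - 54

(3·r - 3·p + 1)·(6·r - 9)·(-4·p - 3)·(-2 + r - 7·p)
= (18·r^2 - 27·r - 18·p·r + 27·p + 6·r - 9)·(-4·p - 3)·(-2 + r - 7·p)    [distributive law]
= (18·r^2 - 21·r - 18·p·r + 27·p - 9)·(-4·p - 3)·(-2 + r - 7·p)    [combine like terms]
= (-72·p·r^2 - 54·r^2 + 84·p·r + 63·r + 72·p^2·r + 54·p·r - 108·p^2 - 81·p + 36·p + 27)·(-2 + r - 7·p)    [distributive law]
= (-72·p·r^2 - 54·r^2 + 138·p·r + 63·r + 72·p^2·r - 108·p^2 - 45·p + 27)·(-2 + r - 7·p)    [combine like terms]
= 144·p·r^2 - 72·p·r^3 + 504·p^2·r^2 + 108·r^2 - 54·r^3 + 378·p·r^2 - 276·p·r + 138·p·r^2 - 966·p^2·r - 126·r + 63·r^2 - 441·p·r - 144·p^2·r + 72·p^2·r^2 - 504·p^3·r + 216·p^2 - 108·p^2·r + 756·p^3 + 90·p - 45·p·r + 315·p^2 - 54 + 27·r - 189·p    [distributive law]
= 660·p·r^2 - 72·p·r^3 + 576·p^2·r^2 + 171·r^2 - 54·r^3 - 762·p·r - 1218·p^2·r - 99·r - 504·p^3·r + 531·p^2 + 756·p^3 - 99·p - 54    [combine like terms]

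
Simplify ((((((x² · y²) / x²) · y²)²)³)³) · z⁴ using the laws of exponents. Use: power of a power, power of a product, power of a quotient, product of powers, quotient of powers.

((((((x² · y²) / x²) · y²)²)³)³) · z⁴
= (((((x² · y²) / x²) · y²)²)⁹) · z⁴    [power of a power]
= ((((x² · y²) / x²) · y²)¹⁸) · z⁴    [power of a power]
= ((((x² · y²) / x²)¹⁸) · ((y²)¹⁸)) · z⁴    [power of a product]
= ((((x² · y²)¹⁸) / ((x²)¹⁸)) · ((y²)¹⁸)) · z⁴    [power of a quotient]
= (((((x²)¹⁸) · ((y²)¹⁸)) / ((x²)¹⁸)) · ((y²)¹⁸)) · z⁴    [power of a product]
= (((x³⁶ · ((y²)¹⁸)) / ((x²)¹⁸)) · ((y²)¹⁸)) · z⁴    [power of a power]
= (((x³⁶ · y³⁶) / ((x²)¹⁸)) · ((y²)¹⁸)) · z⁴    [power of a power]
= (((x³⁶ · y³⁶) / x³⁶) · ((y²)¹⁸)) · z⁴    [power of a power]
= (((x³⁶ · y³⁶) / x³⁶) · y³⁶) · z⁴    [power of a power]
= y⁷²·z⁴    [quotient of powers; product of powers]

y⁷²·z⁴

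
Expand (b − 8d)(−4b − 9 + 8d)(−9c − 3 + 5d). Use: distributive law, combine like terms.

36b^2c + 12b^2 − 20b^2d + 81bc + 27b − 165bd − 360bcd + 200bd^2 − 648cd − 216d + 552d^2 + 576cd^2 − 320d^3

(b − 8d)(−4b − 9 + 8d)(−9c − 3 + 5d)
= (−4b^2 − 9b + 8bd + 32bd + 72d − 64d^2)(−9c − 3 + 5d)    [distributive law]
= (−4b^2 − 9b + 40bd + 72d − 64d^2)(−9c − 3 + 5d)    [combine like terms]
= 36b^2c + 12b^2 − 20b^2d + 81bc + 27b − 45bd − 360bcd − 120bd + 200bd^2 − 648cd − 216d + 360d^2 + 576cd^2 + 192d^2 − 320d^3    [distributive law]
= 36b^2c + 12b^2 − 20b^2d + 81bc + 27b − 165bd − 360bcd + 200bd^2 − 648cd − 216d + 552d^2 + 576cd^2 − 320d^3    [combine like terms]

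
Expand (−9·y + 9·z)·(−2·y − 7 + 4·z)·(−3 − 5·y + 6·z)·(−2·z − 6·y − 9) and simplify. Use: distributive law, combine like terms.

−7794·y²·z + 3024·y³ + 4455·y² − 2088·y³·z + 540·y⁴ + 2268·y²·z² − 8451·y·z + 1701·y + 5742·y·z² − 288·y·z³ + 3996·z² − 1701·z − 972·z³ − 432·z⁴

(−9·y + 9·z)·(−2·y − 7 + 4·z)·(−3 − 5·y + 6·z)·(−2·z − 6·y − 9)
= (18·y² + 63·y − 36·y·z − 18·y·z − 63·z + 36·z²)·(−3 − 5·y + 6·z)·(−2·z − 6·y − 9)    [distributive law]
= (18·y² + 63·y − 54·y·z − 63·z + 36·z²)·(−3 − 5·y + 6·z)·(−2·z − 6·y − 9)    [combine like terms]
= (−54·y² − 90·y³ + 108·y²·z − 189·y − 315·y² + 378·y·z + 162·y·z + 270·y²·z − 324·y·z² + 189·z + 315·y·z − 378·z² − 108·z² − 180·y·z² + 216·z³)·(−2·z − 6·y − 9)    [distributive law]
= (−369·y² − 90·y³ + 378·y²·z − 189·y + 855·y·z − 504·y·z² + 189·z − 486·z² + 216·z³)·(−2·z − 6·y − 9)    [combine like terms]
= 738·y²·z + 2214·y³ + 3321·y² + 180·y³·z + 540·y⁴ + 810·y³ − 756·y²·z² − 2268·y³·z − 3402·y²·z + 378·y·z + 1134·y² + 1701·y − 1710·y·z² − 5130·y²·z − 7695·y·z + 1008·y·z³ + 3024·y²·z² + 4536·y·z² − 378·z² − 1134·y·z − 1701·z + 972·z³ + 2916·y·z² + 4374·z² − 432·z⁴ − 1296·y·z³ − 1944·z³    [distributive law]
= −7794·y²·z + 3024·y³ + 4455·y² − 2088·y³·z + 540·y⁴ + 2268·y²·z² − 8451·y·z + 1701·y + 5742·y·z² − 288·y·z³ + 3996·z² − 1701·z − 972·z³ − 432·z⁴    [combine like terms]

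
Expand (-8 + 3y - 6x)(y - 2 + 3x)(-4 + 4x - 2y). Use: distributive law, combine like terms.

(-8 + 3y - 6x)(y - 2 + 3x)(-4 + 4x - 2y)
= (-8y + 16 - 24x + 3y² - 6y + 9xy - 6xy + 12x - 18x²)(-4 + 4x - 2y)    [distributive law]
= (-14y + 16 - 12x + 3y² + 3xy - 18x²)(-4 + 4x - 2y)    [combine like terms]
= 56y - 56xy + 28y² - 64 + 64x - 32y + 48x - 48x² + 24xy - 12y² + 12xy² - 6y³ - 12xy + 12x²y - 6xy² + 72x² - 72x³ + 36x²y    [distributive law]
= 24y - 44xy + 16y² - 64 + 112x + 24x² + 6xy² - 6y³ + 48x²y - 72x³    [combine like terms]

24y - 44xy + 16y² - 64 + 112x + 24x² + 6xy² - 6y³ + 48x²y - 72x³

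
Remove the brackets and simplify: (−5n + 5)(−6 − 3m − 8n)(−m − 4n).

(−5n + 5)(−6 − 3m − 8n)(−m − 4n)
= (30n + 15mn + 40n² − 30 − 15m − 40n)(−m − 4n)    [distributive law]
= (−10n + 15mn + 40n² − 30 − 15m)(−m − 4n)    [combine like terms]
= 10mn + 40n² − 15m²n − 60mn² − 40mn² − 160n³ + 30m + 120n + 15m² + 60mn    [distributive law]
= 70mn + 40n² − 15m²n − 100mn² − 160n³ + 30m + 120n + 15m²    [combine like terms]

70mn + 40n² − 15m²n − 100mn² − 160n³ + 30m + 120n + 15m²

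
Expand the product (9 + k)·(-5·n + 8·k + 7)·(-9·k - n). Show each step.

(9 + k)·(-5·n + 8·k + 7)·(-9·k - n)
= (-45·n + 72·k + 63 - 5·k·n + 8·k² + 7·k)·(-9·k - n)    [distributive law]
= (-45·n + 79·k + 63 - 5·k·n + 8·k²)·(-9·k - n)    [combine like terms]
= 405·k·n + 45·n² - 711·k² - 79·k·n - 567·k - 63·n + 45·k²·n + 5·k·n² - 72·k³ - 8·k²·n    [distributive law]
= 326·k·n + 45·n² - 711·k² - 567·k - 63·n + 37·k²·n + 5·k·n² - 72·k³    [combine like terms]

326·k·n + 45·n² - 711·k² - 567·k - 63·n + 37·k²·n + 5·k·n² - 72·k³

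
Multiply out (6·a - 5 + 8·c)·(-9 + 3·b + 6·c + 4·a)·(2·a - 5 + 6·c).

(6·a - 5 + 8·c)·(-9 + 3·b + 6·c + 4·a)·(2·a - 5 + 6·c)
= (-54·a + 18·a·b + 36·a·c + 24·a^2 + 45 - 15·b - 30·c - 20·a - 72·c + 24·b·c + 48·c^2 + 32·a·c)·(2·a - 5 + 6·c)    [distributive law]
= (-74·a + 18·a·b + 68·a·c + 24·a^2 + 45 - 15·b - 102·c + 24·b·c + 48·c^2)·(2·a - 5 + 6·c)    [combine like terms]
= -148·a^2 + 370·a - 444·a·c + 36·a^2·b - 90·a·b + 108·a·b·c + 136·a^2·c - 340·a·c + 408·a·c^2 + 48·a^3 - 120·a^2 + 144·a^2·c + 90·a - 225 + 270·c - 30·a·b + 75·b - 90·b·c - 204·a·c + 510·c - 612·c^2 + 48·a·b·c - 120·b·c + 144·b·c^2 + 96·a·c^2 - 240·c^2 + 288·c^3    [distributive law]
= -268·a^2 + 460·a - 988·a·c + 36·a^2·b - 120·a·b + 156·a·b·c + 280·a^2·c + 504·a·c^2 + 48·a^3 - 225 + 780·c + 75·b - 210·b·c - 852·c^2 + 144·b·c^2 + 288·c^3    [combine like terms]

-268·a^2 + 460·a - 988·a·c + 36·a^2·b - 120·a·b + 156·a·b·c + 280·a^2·c + 504·a·c^2 + 48·a^3 - 225 + 780·c + 75·b - 210·b·c - 852·c^2 + 144·b·c^2 + 288·c^3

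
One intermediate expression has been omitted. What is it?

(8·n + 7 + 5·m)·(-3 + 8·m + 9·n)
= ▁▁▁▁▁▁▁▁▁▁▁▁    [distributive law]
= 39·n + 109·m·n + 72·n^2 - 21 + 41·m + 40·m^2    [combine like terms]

After distributive law, the bracketed line is:

-24·n + 64·m·n + 72·n^2 - 21 + 56·m + 63·n - 15·m + 40·m^2 + 45·m·n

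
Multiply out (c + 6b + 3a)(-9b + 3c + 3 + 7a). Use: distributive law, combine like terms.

9bc + 3c^2 + 3c + 16ac - 54b^2 + 18b + 15ab + 9a + 21a^2

(c + 6b + 3a)(-9b + 3c + 3 + 7a)
= -9bc + 3c^2 + 3c + 7ac - 54b^2 + 18bc + 18b + 42ab - 27ab + 9ac + 9a + 21a^2    [distributive law]
= 9bc + 3c^2 + 3c + 16ac - 54b^2 + 18b + 15ab + 9a + 21a^2    [combine like terms]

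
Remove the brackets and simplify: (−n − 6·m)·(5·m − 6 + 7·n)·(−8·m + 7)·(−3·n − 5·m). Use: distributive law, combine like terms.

−1408·m^2·n^2 − 2600·m^3·n + 1376·m·n^2 + 3379·m^2·n − 126·n^2 − 966·m·n − 168·m·n^3 + 147·n^3 − 1200·m^4 + 2490·m^3 − 1260·m^2

(−n − 6·m)·(5·m − 6 + 7·n)·(−8·m + 7)·(−3·n − 5·m)
= (−5·m·n + 6·n − 7·n^2 − 30·m^2 + 36·m − 42·m·n)·(−8·m + 7)·(−3·n − 5·m)    [distributive law]
= (−47·m·n + 6·n − 7·n^2 − 30·m^2 + 36·m)·(−8·m + 7)·(−3·n − 5·m)    [combine like terms]
= (376·m^2·n − 329·m·n − 48·m·n + 42·n + 56·m·n^2 − 49·n^2 + 240·m^3 − 210·m^2 − 288·m^2 + 252·m)·(−3·n − 5·m)    [distributive law]
= (376·m^2·n − 377·m·n + 42·n + 56·m·n^2 − 49·n^2 + 240·m^3 − 498·m^2 + 252·m)·(−3·n − 5·m)    [combine like terms]
= −1128·m^2·n^2 − 1880·m^3·n + 1131·m·n^2 + 1885·m^2·n − 126·n^2 − 210·m·n − 168·m·n^3 − 280·m^2·n^2 + 147·n^3 + 245·m·n^2 − 720·m^3·n − 1200·m^4 + 1494·m^2·n + 2490·m^3 − 756·m·n − 1260·m^2    [distributive law]
= −1408·m^2·n^2 − 2600·m^3·n + 1376·m·n^2 + 3379·m^2·n − 126·n^2 − 966·m·n − 168·m·n^3 + 147·n^3 − 1200·m^4 + 2490·m^3 − 1260·m^2    [combine like terms]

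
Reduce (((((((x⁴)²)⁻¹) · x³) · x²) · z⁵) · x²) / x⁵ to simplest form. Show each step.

(((((((x⁴)²)⁻¹) · x³) · x²) · z⁵) · x²) / x⁵
= ((((((x⁴)⁻²) · x³) · x²) · z⁵) · x²) / x⁵    [power of a power]
= ((((x⁻⁸ · x³) · x²) · z⁵) · x²) / x⁵    [power of a power]
= (((x⁻⁵ · x²) · z⁵) · x²) / x⁵    [product of powers]
= ((x⁻³ · z⁵) · x²) / x⁵    [product of powers]
= x⁻⁶z⁵    [quotient of powers; product of powers]

x⁻⁶z⁵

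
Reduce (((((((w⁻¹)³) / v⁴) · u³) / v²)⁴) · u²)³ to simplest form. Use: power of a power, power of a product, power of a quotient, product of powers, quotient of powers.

u⁴²v⁻⁷²w⁻³⁶

(((((((w⁻¹)³) / v⁴) · u³) / v²)⁴) · u²)³
= (((((((w⁻¹)³) / v⁴) · u³) / v²)⁴)³) · ((u²)³)    [power of a product]
= ((((((w⁻¹)³) / v⁴) · u³) / v²)¹²) · ((u²)³)    [power of a power]
= ((((((w⁻¹)³) / v⁴) · u³)¹²) / ((v²)¹²)) · ((u²)³)    [power of a quotient]
= ((((((w⁻¹)³) / v⁴)¹²) · ((u³)¹²)) / ((v²)¹²)) · ((u²)³)    [power of a product]
= ((((((w⁻¹)³)¹²) / ((v⁴)¹²)) · ((u³)¹²)) / ((v²)¹²)) · ((u²)³)    [power of a quotient]
= (((((w⁻¹)³⁶) / ((v⁴)¹²)) · ((u³)¹²)) / ((v²)¹²)) · ((u²)³)    [power of a power]
= (((w⁻³⁶ / ((v⁴)¹²)) · ((u³)¹²)) / ((v²)¹²)) · ((u²)³)    [power of a power]
= (((w⁻³⁶ / v⁴⁸) · ((u³)¹²)) / ((v²)¹²)) · ((u²)³)    [power of a power]
= (((w⁻³⁶ / v⁴⁸) · u³⁶) / ((v²)¹²)) · ((u²)³)    [power of a power]
= (((w⁻³⁶ / v⁴⁸) · u³⁶) / v²⁴) · ((u²)³)    [power of a power]
= (((w⁻³⁶ / v⁴⁸) · u³⁶) / v²⁴) · u⁶    [power of a power]
= u⁴²v⁻⁷²w⁻³⁶    [quotient of powers; product of powers]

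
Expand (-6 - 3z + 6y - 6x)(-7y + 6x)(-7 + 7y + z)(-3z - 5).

1407yz + 1470y - 2289y^2z - 2940y^2 + 210yz^2 - 1206xz - 1260x + 2634xyz + 3990xy - 180xz^2 - 315y^2z^2 - 63yz^3 + 144xyz^2 + 54xz^3 + 882y^3z + 1470y^3 - 1638xy^2z - 2730xy^2 - 576x^2z - 1260x^2 + 756x^2yz + 1260x^2y + 108x^2z^2

(-6 - 3z + 6y - 6x)(-7y + 6x)(-7 + 7y + z)(-3z - 5)
= (42y - 36x + 21yz - 18xz - 42y^2 + 36xy + 42xy - 36x^2)(-7 + 7y + z)(-3z - 5)    [distributive law]
= (42y - 36x + 21yz - 18xz - 42y^2 + 78xy - 36x^2)(-7 + 7y + z)(-3z - 5)    [combine like terms]
= (-294y + 294y^2 + 42yz + 252x - 252xy - 36xz - 147yz + 147y^2z + 21yz^2 + 126xz - 126xyz - 18xz^2 + 294y^2 - 294y^3 - 42y^2z - 546xy + 546xy^2 + 78xyz + 252x^2 - 252x^2y - 36x^2z)(-3z - 5)    [distributive law]
= (-294y + 588y^2 - 105yz + 252x - 798xy + 90xz + 105y^2z + 21yz^2 - 48xyz - 18xz^2 - 294y^3 + 546xy^2 + 252x^2 - 252x^2y - 36x^2z)(-3z - 5)    [combine like terms]
= 882yz + 1470y - 1764y^2z - 2940y^2 + 315yz^2 + 525yz - 756xz - 1260x + 2394xyz + 3990xy - 270xz^2 - 450xz - 315y^2z^2 - 525y^2z - 63yz^3 - 105yz^2 + 144xyz^2 + 240xyz + 54xz^3 + 90xz^2 + 882y^3z + 1470y^3 - 1638xy^2z - 2730xy^2 - 756x^2z - 1260x^2 + 756x^2yz + 1260x^2y + 108x^2z^2 + 180x^2z    [distributive law]
= 1407yz + 1470y - 2289y^2z - 2940y^2 + 210yz^2 - 1206xz - 1260x + 2634xyz + 3990xy - 180xz^2 - 315y^2z^2 - 63yz^3 + 144xyz^2 + 54xz^3 + 882y^3z + 1470y^3 - 1638xy^2z - 2730xy^2 - 576x^2z - 1260x^2 + 756x^2yz + 1260x^2y + 108x^2z^2    [combine like terms]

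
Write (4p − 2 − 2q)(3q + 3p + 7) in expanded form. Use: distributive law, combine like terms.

6pq + 12p^2 + 22p − 20q − 14 − 6q^2

(4p − 2 − 2q)(3q + 3p + 7)
= 12pq + 12p^2 + 28p − 6q − 6p − 14 − 6q^2 − 6pq − 14q    [distributive law]
= 6pq + 12p^2 + 22p − 20q − 14 − 6q^2    [combine like terms]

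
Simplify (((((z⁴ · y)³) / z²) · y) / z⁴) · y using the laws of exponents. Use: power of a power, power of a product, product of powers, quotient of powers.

(((((z⁴ · y)³) / z²) · y) / z⁴) · y
= ((((((z⁴)³) · (y³)) / z²) · y) / z⁴) · y    [power of a product]
= ((((z¹² · (y³)) / z²) · y) / z⁴) · y    [power of a power]
= y⁵z⁶    [quotient of powers; product of powers]

y⁵z⁶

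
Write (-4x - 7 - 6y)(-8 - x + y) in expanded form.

(-4x - 7 - 6y)(-8 - x + y)
= 32x + 4x^2 - 4xy + 56 + 7x - 7y + 48y + 6xy - 6y^2    [distributive law]
= 39x + 4x^2 + 2xy + 56 + 41y - 6y^2    [combine like terms]

39x + 4x^2 + 2xy + 56 + 41y - 6y^2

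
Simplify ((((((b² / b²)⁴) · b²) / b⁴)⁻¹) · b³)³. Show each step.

b¹⁵

((((((b² / b²)⁴) · b²) / b⁴)⁻¹) · b³)³
= ((((((b² / b²)⁴) · b²) / b⁴)⁻¹)³) · ((b³)³)    [power of a product]
= (((((b² / b²)⁴) · b²) / b⁴)⁻³) · ((b³)³)    [power of a power]
= (((((b² / b²)⁴) · b²)⁻³) / ((b⁴)⁻³)) · ((b³)³)    [power of a quotient]
= (((((b² / b²)⁴)⁻³) · ((b²)⁻³)) / ((b⁴)⁻³)) · ((b³)³)    [power of a product]
= ((((b² / b²)⁻¹²) · ((b²)⁻³)) / ((b⁴)⁻³)) · ((b³)³)    [power of a power]
= (((((b²)⁻¹²) / ((b²)⁻¹²)) · ((b²)⁻³)) / ((b⁴)⁻³)) · ((b³)³)    [power of a quotient]
= (((b⁻²⁴ / ((b²)⁻¹²)) · ((b²)⁻³)) / ((b⁴)⁻³)) · ((b³)³)    [power of a power]
= (((b⁻²⁴ / b⁻²⁴) · ((b²)⁻³)) / ((b⁴)⁻³)) · ((b³)³)    [power of a power]
= ((b⁰ · ((b²)⁻³)) / ((b⁴)⁻³)) · ((b³)³)    [quotient of powers]
= ((b⁰ · b⁻⁶) / ((b⁴)⁻³)) · ((b³)³)    [power of a power]
= (b⁻⁶ / ((b⁴)⁻³)) · ((b³)³)    [product of powers]
= (b⁻⁶ / b⁻¹²) · ((b³)³)    [power of a power]
= b⁶ · ((b³)³)    [quotient of powers]
= b⁶ · b⁹    [power of a power]
= b¹⁵    [product of powers]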